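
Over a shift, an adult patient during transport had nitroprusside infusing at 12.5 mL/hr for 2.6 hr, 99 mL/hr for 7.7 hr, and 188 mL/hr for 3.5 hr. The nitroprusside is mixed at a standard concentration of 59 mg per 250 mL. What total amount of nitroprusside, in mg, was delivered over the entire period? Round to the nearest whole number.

Concentration = 59 mg ÷ 250 mL = 0.236 mg/mL
Stage 1: 12.5 mL/hr × 2.6 hr = 32.5 mL → 32.5 mL × 0.236 mg/mL = 7.67 mg
Stage 2: 99 mL/hr × 7.7 hr = 762.3 mL → 762.3 mL × 0.236 mg/mL = 179.9028 mg
Stage 3: 188 mL/hr × 3.5 hr = 658 mL → 658 mL × 0.236 mg/mL = 155.288 mg
Total = 7.67 + 179.9028 + 155.288 = 342.8608 mg

343 mg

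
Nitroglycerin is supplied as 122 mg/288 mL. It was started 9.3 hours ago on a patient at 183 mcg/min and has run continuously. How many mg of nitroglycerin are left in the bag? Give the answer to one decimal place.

19.9 mg

183 mcg/min × 60 min/hr = 10980 mcg/hr
Concentration = 122 mg ÷ 288 mL = 0.4236111 mg/mL = 423.6111 mcg/mL
Rate = 10980 mcg/hr ÷ 423.6111 mcg/mL = 25.92 mL/hr
Volume infused = 25.92 mL/hr × 9.3 hr = 241.056 mL
Volume remaining = 288 − 241.056 = 46.944 mL
Drug remaining = 46.944 mL × 423.6111 mcg/mL = 19886 mcg = 19.886 mg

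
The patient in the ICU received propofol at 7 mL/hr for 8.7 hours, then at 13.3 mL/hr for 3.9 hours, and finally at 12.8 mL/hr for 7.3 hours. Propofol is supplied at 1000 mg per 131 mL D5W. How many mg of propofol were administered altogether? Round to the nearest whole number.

Concentration = 1000 mg ÷ 131 mL = 7.633588 mg/mL
Stage 1: 7 mL/hr × 8.7 hr = 60.9 mL → 60.9 mL × 7.633588 mg/mL = 464.8855 mg
Stage 2: 13.3 mL/hr × 3.9 hr = 51.87 mL → 51.87 mL × 7.633588 mg/mL = 395.9542 mg
Stage 3: 12.8 mL/hr × 7.3 hr = 93.44 mL → 93.44 mL × 7.633588 mg/mL = 713.2824 mg
Total = 464.8855 + 395.9542 + 713.2824 = 1574.122 mg

1574 mg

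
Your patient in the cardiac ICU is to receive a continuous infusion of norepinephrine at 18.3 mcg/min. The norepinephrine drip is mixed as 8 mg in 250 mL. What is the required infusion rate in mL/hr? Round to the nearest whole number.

18.3 mcg/min × 60 min/hr = 1098 mcg/hr
Concentration = 8 mg ÷ 250 mL = 0.032 mg/mL = 32 mcg/mL
Rate = 1098 mcg/hr ÷ 32 mcg/mL = 34.3125 mL/hr

34 mL/hr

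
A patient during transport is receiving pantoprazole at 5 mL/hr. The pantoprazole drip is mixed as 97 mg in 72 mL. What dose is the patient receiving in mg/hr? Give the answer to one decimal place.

6.7 mg/hr

Concentration = 97 mg ÷ 72 mL = 1.347222 mg/mL
Drug rate = 5 mL/hr × 1.347222 mg/mL = 6.736111 mg/hr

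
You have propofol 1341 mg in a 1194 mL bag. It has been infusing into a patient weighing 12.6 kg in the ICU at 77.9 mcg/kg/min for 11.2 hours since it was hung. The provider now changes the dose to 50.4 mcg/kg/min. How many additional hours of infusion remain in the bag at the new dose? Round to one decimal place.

17.9 hours

Initial rate:
Dose = 77.9 mcg/kg/min × 12.6 kg = 981.54 mcg/min
981.54 mcg/min × 60 min/hr = 58892.4 mcg/hr
Concentration = 1341 mg ÷ 1194 mL = 1.123116 mg/mL = 1123.116 mcg/mL
Rate = 58892.4 mcg/hr ÷ 1123.116 mcg/mL = 52.43663 mL/hr
Volume infused so far = 52.43663 mL/hr × 11.2 hr = 587.2903 mL
Volume remaining = 1194 − 587.2903 = 606.7097 mL
New rate:
Dose = 50.4 mcg/kg/min × 12.6 kg = 635.04 mcg/min
635.04 mcg/min × 60 min/hr = 38102.4 mcg/hr
Rate = 38102.4 mcg/hr ÷ 1123.116 mcg/mL = 33.92563 mL/hr
Time remaining = 606.7097 mL ÷ 33.92563 mL/hr = 17.88352 hr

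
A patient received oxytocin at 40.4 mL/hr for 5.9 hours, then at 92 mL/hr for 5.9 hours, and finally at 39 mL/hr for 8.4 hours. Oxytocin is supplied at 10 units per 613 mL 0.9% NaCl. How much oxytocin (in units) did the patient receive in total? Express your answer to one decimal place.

18.1 units

Concentration = 10 units ÷ 613 mL = 0.01631321 units/mL
Stage 1: 40.4 mL/hr × 5.9 hr = 238.36 mL → 238.36 mL × 0.01631321 units/mL = 3.888418 units
Stage 2: 92 mL/hr × 5.9 hr = 542.8 mL → 542.8 mL × 0.01631321 units/mL = 8.854812 units
Stage 3: 39 mL/hr × 8.4 hr = 327.6 mL → 327.6 mL × 0.01631321 units/mL = 5.344209 units
Total = 3.888418 + 8.854812 + 5.344209 = 18.08744 units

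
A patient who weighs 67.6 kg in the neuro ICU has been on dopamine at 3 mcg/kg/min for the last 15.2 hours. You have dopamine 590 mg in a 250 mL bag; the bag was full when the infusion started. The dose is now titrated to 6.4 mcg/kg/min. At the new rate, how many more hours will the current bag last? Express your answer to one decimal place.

15.6 hours

Initial rate:
Dose = 3 mcg/kg/min × 67.6 kg = 202.8 mcg/min
202.8 mcg/min × 60 min/hr = 12168 mcg/hr
Concentration = 590 mg ÷ 250 mL = 2.36 mg/mL = 2360 mcg/mL
Rate = 12168 mcg/hr ÷ 2360 mcg/mL = 5.155932 mL/hr
Volume infused so far = 5.155932 mL/hr × 15.2 hr = 78.37017 mL
Volume remaining = 250 − 78.37017 = 171.6298 mL
New rate:
Dose = 6.4 mcg/kg/min × 67.6 kg = 432.64 mcg/min
432.64 mcg/min × 60 min/hr = 25958.4 mcg/hr
Rate = 25958.4 mcg/hr ÷ 2360 mcg/mL = 10.99932 mL/hr
Time remaining = 171.6298 mL ÷ 10.99932 mL/hr = 15.60367 hr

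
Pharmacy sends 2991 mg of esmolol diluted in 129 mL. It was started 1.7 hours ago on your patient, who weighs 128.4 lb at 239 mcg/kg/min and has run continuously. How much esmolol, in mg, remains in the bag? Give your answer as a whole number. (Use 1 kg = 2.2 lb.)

1568 mg

Weight = 128.4 lb ÷ 2.2 lb/kg = 58.36364 kg
Dose = 239 mcg/kg/min × 58.36364 kg = 13948.91 mcg/min
13948.91 mcg/min × 60 min/hr = 836934.5 mcg/hr
Concentration = 2991 mg ÷ 129 mL = 23.18605 mg/mL = 23186.05 mcg/mL
Rate = 836934.5 mcg/hr ÷ 23186.05 mcg/mL = 36.09647 mL/hr
Volume infused = 36.09647 mL/hr × 1.7 hr = 61.36401 mL
Volume remaining = 129 − 61.36401 = 67.63599 mL
Drug remaining = 67.63599 mL × 23186.05 mcg/mL = 1568211 mcg = 1568.211 mg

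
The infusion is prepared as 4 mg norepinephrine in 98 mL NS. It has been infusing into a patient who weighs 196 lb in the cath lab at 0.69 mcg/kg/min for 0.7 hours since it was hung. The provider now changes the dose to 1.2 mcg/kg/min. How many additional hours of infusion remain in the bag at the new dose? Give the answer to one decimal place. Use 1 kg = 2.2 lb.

Initial rate:
Weight = 196 lb ÷ 2.2 lb/kg = 89.09091 kg
Dose = 0.69 mcg/kg/min × 89.09091 kg = 61.47273 mcg/min
61.47273 mcg/min × 60 min/hr = 3688.364 mcg/hr
Concentration = 4 mg ÷ 98 mL = 0.04081633 mg/mL = 40.81633 mcg/mL
Rate = 3688.364 mcg/hr ÷ 40.81633 mcg/mL = 90.36491 mL/hr
Volume infused so far = 90.36491 mL/hr × 0.7 hr = 63.25544 mL
Volume remaining = 98 − 63.25544 = 34.74456 mL
New rate:
Dose = 1.2 mcg/kg/min × 89.09091 kg = 106.9091 mcg/min
106.9091 mcg/min × 60 min/hr = 6414.545 mcg/hr
Rate = 6414.545 mcg/hr ÷ 40.81633 mcg/mL = 157.1564 mL/hr
Time remaining = 34.74456 mL ÷ 157.1564 mL/hr = 0.2210828 hr

0.2 hours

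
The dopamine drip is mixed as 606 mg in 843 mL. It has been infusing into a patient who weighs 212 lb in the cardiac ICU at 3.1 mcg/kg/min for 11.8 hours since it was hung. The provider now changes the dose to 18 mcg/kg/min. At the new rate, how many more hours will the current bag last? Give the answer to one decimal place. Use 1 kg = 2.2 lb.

3.8 hours

Initial rate:
Weight = 212 lb ÷ 2.2 lb/kg = 96.36364 kg
Dose = 3.1 mcg/kg/min × 96.36364 kg = 298.7273 mcg/min
298.7273 mcg/min × 60 min/hr = 17923.64 mcg/hr
Concentration = 606 mg ÷ 843 mL = 0.7188612 mg/mL = 718.8612 mcg/mL
Rate = 17923.64 mcg/hr ÷ 718.8612 mcg/mL = 24.93338 mL/hr
Volume infused so far = 24.93338 mL/hr × 11.8 hr = 294.2138 mL
Volume remaining = 843 − 294.2138 = 548.7862 mL
New rate:
Dose = 18 mcg/kg/min × 96.36364 kg = 1734.545 mcg/min
1734.545 mcg/min × 60 min/hr = 104072.7 mcg/hr
Rate = 104072.7 mcg/hr ÷ 718.8612 mcg/mL = 144.7744 mL/hr
Time remaining = 548.7862 mL ÷ 144.7744 mL/hr = 3.790629 hr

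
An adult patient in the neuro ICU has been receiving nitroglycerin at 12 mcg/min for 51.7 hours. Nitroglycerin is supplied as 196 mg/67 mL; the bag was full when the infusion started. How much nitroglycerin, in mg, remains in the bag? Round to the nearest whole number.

159 mg

12 mcg/min × 60 min/hr = 720 mcg/hr
Concentration = 196 mg ÷ 67 mL = 2.925373 mg/mL = 2925.373 mcg/mL
Rate = 720 mcg/hr ÷ 2925.373 mcg/mL = 0.2461224 mL/hr
Volume infused = 0.2461224 mL/hr × 51.7 hr = 12.72453 mL
Volume remaining = 67 − 12.72453 = 54.27547 mL
Drug remaining = 54.27547 mL × 2925.373 mcg/mL = 158776 mcg = 158.776 mg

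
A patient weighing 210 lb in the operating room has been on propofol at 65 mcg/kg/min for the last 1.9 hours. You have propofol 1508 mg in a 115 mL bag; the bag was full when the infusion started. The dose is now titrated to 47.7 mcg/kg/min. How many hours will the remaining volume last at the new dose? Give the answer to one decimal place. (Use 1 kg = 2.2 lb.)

Initial rate:
Weight = 210 lb ÷ 2.2 lb/kg = 95.45455 kg
Dose = 65 mcg/kg/min × 95.45455 kg = 6204.545 mcg/min
6204.545 mcg/min × 60 min/hr = 372272.7 mcg/hr
Concentration = 1508 mg ÷ 115 mL = 13.11304 mg/mL = 13113.04 mcg/mL
Rate = 372272.7 mcg/hr ÷ 13113.04 mcg/mL = 28.3895 mL/hr
Volume infused so far = 28.3895 mL/hr × 1.9 hr = 53.94005 mL
Volume remaining = 115 − 53.94005 = 61.05995 mL
New rate:
Dose = 47.7 mcg/kg/min × 95.45455 kg = 4553.182 mcg/min
4553.182 mcg/min × 60 min/hr = 273190.9 mcg/hr
Rate = 273190.9 mcg/hr ÷ 13113.04 mcg/mL = 20.83352 mL/hr
Time remaining = 61.05995 mL ÷ 20.83352 mL/hr = 2.930851 hr

2.9 hours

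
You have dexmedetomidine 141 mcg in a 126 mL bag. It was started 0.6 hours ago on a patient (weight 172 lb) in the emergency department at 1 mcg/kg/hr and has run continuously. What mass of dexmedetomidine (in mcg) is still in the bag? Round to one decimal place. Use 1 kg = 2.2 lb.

Weight = 172 lb ÷ 2.2 lb/kg = 78.18182 kg
Dose = 1 mcg/kg/hr × 78.18182 kg = 78.18182 mcg/hr
Concentration = 141 mcg ÷ 126 mL = 1.119048 mcg/mL
Rate = 78.18182 mcg/hr ÷ 1.119048 mcg/mL = 69.8646 mL/hr
Volume infused = 69.8646 mL/hr × 0.6 hr = 41.91876 mL
Volume remaining = 126 − 41.91876 = 84.08124 mL
Drug remaining = 84.08124 mL × 1.119048 mcg/mL = 94.09091 mcg

94.1 mcg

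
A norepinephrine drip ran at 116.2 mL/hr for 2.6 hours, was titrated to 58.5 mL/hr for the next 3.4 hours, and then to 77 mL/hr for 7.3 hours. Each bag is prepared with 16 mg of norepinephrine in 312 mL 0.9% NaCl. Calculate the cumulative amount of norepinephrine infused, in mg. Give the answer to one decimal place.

Concentration = 16 mg ÷ 312 mL = 0.05128205 mg/mL
Stage 1: 116.2 mL/hr × 2.6 hr = 302.12 mL → 302.12 mL × 0.05128205 mg/mL = 15.49333 mg
Stage 2: 58.5 mL/hr × 3.4 hr = 198.9 mL → 198.9 mL × 0.05128205 mg/mL = 10.2 mg
Stage 3: 77 mL/hr × 7.3 hr = 562.1 mL → 562.1 mL × 0.05128205 mg/mL = 28.82564 mg
Total = 15.49333 + 10.2 + 28.82564 = 54.51897 mg

54.5 mg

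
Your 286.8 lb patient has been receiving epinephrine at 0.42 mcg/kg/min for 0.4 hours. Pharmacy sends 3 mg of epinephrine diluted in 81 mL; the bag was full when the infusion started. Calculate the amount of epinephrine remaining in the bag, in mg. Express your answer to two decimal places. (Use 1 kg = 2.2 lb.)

Weight = 286.8 lb ÷ 2.2 lb/kg = 130.3636 kg
Dose = 0.42 mcg/kg/min × 130.3636 kg = 54.75273 mcg/min
54.75273 mcg/min × 60 min/hr = 3285.164 mcg/hr
Concentration = 3 mg ÷ 81 mL = 0.03703704 mg/mL = 37.03704 mcg/mL
Rate = 3285.164 mcg/hr ÷ 37.03704 mcg/mL = 88.69942 mL/hr
Volume infused = 88.69942 mL/hr × 0.4 hr = 35.47977 mL
Volume remaining = 81 − 35.47977 = 45.52023 mL
Drug remaining = 45.52023 mL × 37.03704 mcg/mL = 1685.935 mcg = 1.685935 mg

1.69 mg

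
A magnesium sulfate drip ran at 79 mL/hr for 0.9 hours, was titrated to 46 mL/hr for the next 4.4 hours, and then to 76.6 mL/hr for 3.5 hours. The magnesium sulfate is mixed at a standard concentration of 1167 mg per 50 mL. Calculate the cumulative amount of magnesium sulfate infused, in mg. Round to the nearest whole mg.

Concentration = 1167 mg ÷ 50 mL = 23.34 mg/mL
Stage 1: 79 mL/hr × 0.9 hr = 71.1 mL → 71.1 mL × 23.34 mg/mL = 1659.474 mg
Stage 2: 46 mL/hr × 4.4 hr = 202.4 mL → 202.4 mL × 23.34 mg/mL = 4724.016 mg
Stage 3: 76.6 mL/hr × 3.5 hr = 268.1 mL → 268.1 mL × 23.34 mg/mL = 6257.454 mg
Total = 1659.474 + 4724.016 + 6257.454 = 12640.94 mg

12641 mg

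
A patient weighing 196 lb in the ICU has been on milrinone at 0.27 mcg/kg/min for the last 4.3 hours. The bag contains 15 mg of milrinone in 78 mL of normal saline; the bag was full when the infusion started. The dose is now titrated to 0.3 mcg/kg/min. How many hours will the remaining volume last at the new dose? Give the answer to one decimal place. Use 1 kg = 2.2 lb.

Initial rate:
Weight = 196 lb ÷ 2.2 lb/kg = 89.09091 kg
Dose = 0.27 mcg/kg/min × 89.09091 kg = 24.05455 mcg/min
24.05455 mcg/min × 60 min/hr = 1443.273 mcg/hr
Concentration = 15 mg ÷ 78 mL = 0.1923077 mg/mL = 192.3077 mcg/mL
Rate = 1443.273 mcg/hr ÷ 192.3077 mcg/mL = 7.505018 mL/hr
Volume infused so far = 7.505018 mL/hr × 4.3 hr = 32.27158 mL
Volume remaining = 78 − 32.27158 = 45.72842 mL
New rate:
Dose = 0.3 mcg/kg/min × 89.09091 kg = 26.72727 mcg/min
26.72727 mcg/min × 60 min/hr = 1603.636 mcg/hr
Rate = 1603.636 mcg/hr ÷ 192.3077 mcg/mL = 8.338909 mL/hr
Time remaining = 45.72842 mL ÷ 8.338909 mL/hr = 5.483741 hr

5.5 hours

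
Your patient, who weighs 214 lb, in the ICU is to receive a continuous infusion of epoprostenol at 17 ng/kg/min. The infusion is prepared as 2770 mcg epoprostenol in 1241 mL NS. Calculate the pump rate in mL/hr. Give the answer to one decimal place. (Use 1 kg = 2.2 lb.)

Weight = 214 lb ÷ 2.2 lb/kg = 97.27273 kg
Dose = 17 ng/kg/min × 97.27273 kg = 1653.636 ng/min
1653.636 ng/min × 60 min/hr = 99218.18 ng/hr
Concentration = 2770 mcg ÷ 1241 mL = 2.232071 mcg/mL = 2232.071 ng/mL
Rate = 99218.18 ng/hr ÷ 2232.071 ng/mL = 44.45118 mL/hr

44.5 mL/hr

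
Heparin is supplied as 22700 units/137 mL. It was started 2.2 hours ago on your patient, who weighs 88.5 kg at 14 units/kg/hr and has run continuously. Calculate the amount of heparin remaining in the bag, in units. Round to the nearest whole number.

19974 units

Dose = 14 units/kg/hr × 88.5 kg = 1239 units/hr
Concentration = 22700 units ÷ 137 mL = 165.6934 units/mL
Rate = 1239 units/hr ÷ 165.6934 units/mL = 7.477665 mL/hr
Volume infused = 7.477665 mL/hr × 2.2 hr = 16.45086 mL
Volume remaining = 137 − 16.45086 = 120.5491 mL
Drug remaining = 120.5491 mL × 165.6934 units/mL = 19974.2 units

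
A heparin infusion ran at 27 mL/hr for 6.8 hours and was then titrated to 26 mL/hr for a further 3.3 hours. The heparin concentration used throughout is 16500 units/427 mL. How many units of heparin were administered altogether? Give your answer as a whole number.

10410 units

Concentration = 16500 units ÷ 427 mL = 38.64169 units/mL
Stage 1: 27 mL/hr × 6.8 hr = 183.6 mL → 183.6 mL × 38.64169 units/mL = 7094.614 units
Stage 2: 26 mL/hr × 3.3 hr = 85.8 mL → 85.8 mL × 38.64169 units/mL = 3315.457 units
Total = 7094.614 + 3315.457 = 10410.07 units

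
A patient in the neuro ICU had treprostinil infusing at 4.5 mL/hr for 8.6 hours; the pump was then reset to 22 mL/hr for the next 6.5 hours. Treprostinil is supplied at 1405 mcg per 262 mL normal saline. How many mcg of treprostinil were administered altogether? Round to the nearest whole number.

974 mcg

Concentration = 1405 mcg ÷ 262 mL = 5.362595 mcg/mL
Stage 1: 4.5 mL/hr × 8.6 hr = 38.7 mL → 38.7 mL × 5.362595 mcg/mL = 207.5324 mcg
Stage 2: 22 mL/hr × 6.5 hr = 143 mL → 143 mL × 5.362595 mcg/mL = 766.8511 mcg
Total = 207.5324 + 766.8511 = 974.3836 mcg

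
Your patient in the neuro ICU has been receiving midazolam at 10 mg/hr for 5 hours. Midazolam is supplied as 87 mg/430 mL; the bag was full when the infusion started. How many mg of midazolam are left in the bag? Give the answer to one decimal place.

37.0 mg

Concentration = 87 mg ÷ 430 mL = 0.2023256 mg/mL
Rate = 10 mg/hr ÷ 0.2023256 mg/mL = 49.42529 mL/hr
Volume infused = 49.42529 mL/hr × 5 hr = 247.1264 mL
Volume remaining = 430 − 247.1264 = 182.8736 mL
Drug remaining = 182.8736 mL × 0.2023256 mg/mL = 37 mg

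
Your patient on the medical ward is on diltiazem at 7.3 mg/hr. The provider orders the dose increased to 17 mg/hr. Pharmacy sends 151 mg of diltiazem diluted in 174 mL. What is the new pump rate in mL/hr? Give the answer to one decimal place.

Concentration = 151 mg ÷ 174 mL = 0.8678161 mg/mL
Rate = 17 mg/hr ÷ 0.8678161 mg/mL = 19.5894 mL/hr

19.6 mL/hr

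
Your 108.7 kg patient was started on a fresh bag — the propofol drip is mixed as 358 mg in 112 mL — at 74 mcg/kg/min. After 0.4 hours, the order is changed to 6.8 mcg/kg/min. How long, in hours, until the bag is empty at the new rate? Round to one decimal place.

Initial rate:
Dose = 74 mcg/kg/min × 108.7 kg = 8043.8 mcg/min
8043.8 mcg/min × 60 min/hr = 482628 mcg/hr
Concentration = 358 mg ÷ 112 mL = 3.196429 mg/mL = 3196.429 mcg/mL
Rate = 482628 mcg/hr ÷ 3196.429 mcg/mL = 150.9898 mL/hr
Volume infused so far = 150.9898 mL/hr × 0.4 hr = 60.39591 mL
Volume remaining = 112 − 60.39591 = 51.60409 mL
New rate:
Dose = 6.8 mcg/kg/min × 108.7 kg = 739.16 mcg/min
739.16 mcg/min × 60 min/hr = 44349.6 mcg/hr
Rate = 44349.6 mcg/hr ÷ 3196.429 mcg/mL = 13.87474 mL/hr
Time remaining = 51.60409 mL ÷ 13.87474 mL/hr = 3.719285 hr

3.7 hours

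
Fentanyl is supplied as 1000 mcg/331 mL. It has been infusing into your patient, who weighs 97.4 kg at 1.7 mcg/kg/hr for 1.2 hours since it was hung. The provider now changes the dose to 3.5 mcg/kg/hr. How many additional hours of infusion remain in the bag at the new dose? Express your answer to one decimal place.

Initial rate:
Dose = 1.7 mcg/kg/hr × 97.4 kg = 165.58 mcg/hr
Concentration = 1000 mcg ÷ 331 mL = 3.021148 mcg/mL
Rate = 165.58 mcg/hr ÷ 3.021148 mcg/mL = 54.80698 mL/hr
Volume infused so far = 54.80698 mL/hr × 1.2 hr = 65.76838 mL
Volume remaining = 331 − 65.76838 = 265.2316 mL
New rate:
Dose = 3.5 mcg/kg/hr × 97.4 kg = 340.9 mcg/hr
Rate = 340.9 mcg/hr ÷ 3.021148 mcg/mL = 112.8379 mL/hr
Time remaining = 265.2316 mL ÷ 112.8379 mL/hr = 2.350554 hr

2.4 hours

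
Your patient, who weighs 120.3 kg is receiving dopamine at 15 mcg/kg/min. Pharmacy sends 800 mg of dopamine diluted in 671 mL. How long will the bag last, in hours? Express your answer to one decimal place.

7.4 hours

Dose = 15 mcg/kg/min × 120.3 kg = 1804.5 mcg/min
1804.5 mcg/min × 60 min/hr = 108270 mcg/hr
Concentration = 800 mg ÷ 671 mL = 1.19225 mg/mL = 1192.25 mcg/mL
Rate = 108270 mcg/hr ÷ 1192.25 mcg/mL = 90.81146 mL/hr
Duration = 671 mL ÷ 90.81146 mL/hr = 7.388935 hr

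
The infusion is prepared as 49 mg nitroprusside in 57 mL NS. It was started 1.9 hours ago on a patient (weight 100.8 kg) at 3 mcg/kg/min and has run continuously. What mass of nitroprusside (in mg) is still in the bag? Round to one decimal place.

14.5 mg

Dose = 3 mcg/kg/min × 100.8 kg = 302.4 mcg/min
302.4 mcg/min × 60 min/hr = 18144 mcg/hr
Concentration = 49 mg ÷ 57 mL = 0.8596491 mg/mL = 859.6491 mcg/mL
Rate = 18144 mcg/hr ÷ 859.6491 mcg/mL = 21.10629 mL/hr
Volume infused = 21.10629 mL/hr × 1.9 hr = 40.10194 mL
Volume remaining = 57 − 40.10194 = 16.89806 mL
Drug remaining = 16.89806 mL × 859.6491 mcg/mL = 14526.4 mcg = 14.5264 mg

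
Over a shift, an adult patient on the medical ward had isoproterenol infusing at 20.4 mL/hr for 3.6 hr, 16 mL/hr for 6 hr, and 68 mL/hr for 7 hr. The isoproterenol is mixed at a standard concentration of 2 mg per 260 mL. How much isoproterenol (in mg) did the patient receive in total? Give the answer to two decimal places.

Concentration = 2 mg ÷ 260 mL = 0.007692308 mg/mL
Stage 1: 20.4 mL/hr × 3.6 hr = 73.44 mL → 73.44 mL × 0.007692308 mg/mL = 0.5649231 mg
Stage 2: 16 mL/hr × 6 hr = 96 mL → 96 mL × 0.007692308 mg/mL = 0.7384615 mg
Stage 3: 68 mL/hr × 7 hr = 476 mL → 476 mL × 0.007692308 mg/mL = 3.661538 mg
Total = 0.5649231 + 0.7384615 + 3.661538 = 4.964923 mg

4.96 mg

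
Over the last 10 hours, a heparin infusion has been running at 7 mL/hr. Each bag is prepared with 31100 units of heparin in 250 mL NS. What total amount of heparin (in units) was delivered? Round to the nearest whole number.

Concentration = 31100 units ÷ 250 mL = 124.4 units/mL
Drug rate = 7 mL/hr × 124.4 units/mL = 870.8 units/hr
Total = 870.8 units/hr × 10 hr = 8708 units

8708 units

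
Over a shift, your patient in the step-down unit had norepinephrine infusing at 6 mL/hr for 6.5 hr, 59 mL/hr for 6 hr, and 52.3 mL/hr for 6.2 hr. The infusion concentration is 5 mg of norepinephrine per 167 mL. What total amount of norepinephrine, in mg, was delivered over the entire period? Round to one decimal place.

Concentration = 5 mg ÷ 167 mL = 0.02994012 mg/mL
Stage 1: 6 mL/hr × 6.5 hr = 39 mL → 39 mL × 0.02994012 mg/mL = 1.167665 mg
Stage 2: 59 mL/hr × 6 hr = 354 mL → 354 mL × 0.02994012 mg/mL = 10.5988 mg
Stage 3: 52.3 mL/hr × 6.2 hr = 324.26 mL → 324.26 mL × 0.02994012 mg/mL = 9.708383 mg
Total = 1.167665 + 10.5988 + 9.708383 = 21.47485 mg

21.5 mg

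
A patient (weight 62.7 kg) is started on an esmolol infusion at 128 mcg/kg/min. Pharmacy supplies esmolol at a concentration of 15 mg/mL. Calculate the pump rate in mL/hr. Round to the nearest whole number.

Dose = 128 mcg/kg/min × 62.7 kg = 8025.6 mcg/min
8025.6 mcg/min × 60 min/hr = 481536 mcg/hr
Concentration = 15 mg/mL = 15000 mcg/mL
Rate = 481536 mcg/hr ÷ 15000 mcg/mL = 32.1024 mL/hr

32 mL/hr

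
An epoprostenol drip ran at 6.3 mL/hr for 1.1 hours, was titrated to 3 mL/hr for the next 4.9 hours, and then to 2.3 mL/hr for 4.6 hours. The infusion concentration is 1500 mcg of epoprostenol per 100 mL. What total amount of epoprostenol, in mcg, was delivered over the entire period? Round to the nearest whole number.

483 mcg

Concentration = 1500 mcg ÷ 100 mL = 15 mcg/mL
Stage 1: 6.3 mL/hr × 1.1 hr = 6.93 mL → 6.93 mL × 15 mcg/mL = 103.95 mcg
Stage 2: 3 mL/hr × 4.9 hr = 14.7 mL → 14.7 mL × 15 mcg/mL = 220.5 mcg
Stage 3: 2.3 mL/hr × 4.6 hr = 10.58 mL → 10.58 mL × 15 mcg/mL = 158.7 mcg
Total = 103.95 + 220.5 + 158.7 = 483.15 mcg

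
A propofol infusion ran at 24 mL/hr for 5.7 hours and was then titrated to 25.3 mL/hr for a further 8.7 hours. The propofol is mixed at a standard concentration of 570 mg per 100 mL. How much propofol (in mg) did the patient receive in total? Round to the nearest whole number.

Concentration = 570 mg ÷ 100 mL = 5.7 mg/mL
Stage 1: 24 mL/hr × 5.7 hr = 136.8 mL → 136.8 mL × 5.7 mg/mL = 779.76 mg
Stage 2: 25.3 mL/hr × 8.7 hr = 220.11 mL → 220.11 mL × 5.7 mg/mL = 1254.627 mg
Total = 779.76 + 1254.627 = 2034.387 mg

2034 mg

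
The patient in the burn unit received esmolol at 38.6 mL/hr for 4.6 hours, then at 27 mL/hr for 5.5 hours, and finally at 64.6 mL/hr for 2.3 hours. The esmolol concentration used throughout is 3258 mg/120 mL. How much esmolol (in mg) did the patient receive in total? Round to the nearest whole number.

12886 mg

Concentration = 3258 mg ÷ 120 mL = 27.15 mg/mL
Stage 1: 38.6 mL/hr × 4.6 hr = 177.56 mL → 177.56 mL × 27.15 mg/mL = 4820.754 mg
Stage 2: 27 mL/hr × 5.5 hr = 148.5 mL → 148.5 mL × 27.15 mg/mL = 4031.775 mg
Stage 3: 64.6 mL/hr × 2.3 hr = 148.58 mL → 148.58 mL × 27.15 mg/mL = 4033.947 mg
Total = 4820.754 + 4031.775 + 4033.947 = 12886.48 mg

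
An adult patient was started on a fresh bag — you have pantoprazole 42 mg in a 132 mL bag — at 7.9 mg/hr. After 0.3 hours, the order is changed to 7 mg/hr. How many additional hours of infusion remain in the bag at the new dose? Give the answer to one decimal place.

Initial rate:
Concentration = 42 mg ÷ 132 mL = 0.3181818 mg/mL
Rate = 7.9 mg/hr ÷ 0.3181818 mg/mL = 24.82857 mL/hr
Volume infused so far = 24.82857 mL/hr × 0.3 hr = 7.448571 mL
Volume remaining = 132 − 7.448571 = 124.5514 mL
New rate:
Rate = 7 mg/hr ÷ 0.3181818 mg/mL = 22 mL/hr
Time remaining = 124.5514 mL ÷ 22 mL/hr = 5.661429 hr

5.7 hours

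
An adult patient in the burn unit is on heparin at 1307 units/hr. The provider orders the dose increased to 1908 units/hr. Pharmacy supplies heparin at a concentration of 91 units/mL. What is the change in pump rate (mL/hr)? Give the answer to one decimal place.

At the current dose:
Rate = 1307 units/hr ÷ 91 units/mL = 14.36264 mL/hr
At the new dose:
Rate = 1908 units/hr ÷ 91 units/mL = 20.96703 mL/hr
Change = 20.96703 − 14.36264 = 6.604396 mL/hr → 6.604396 mL/hr increase

6.6 mL/hr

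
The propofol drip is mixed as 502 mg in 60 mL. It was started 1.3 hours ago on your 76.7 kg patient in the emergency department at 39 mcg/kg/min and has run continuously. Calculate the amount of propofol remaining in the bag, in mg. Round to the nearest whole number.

269 mg

Dose = 39 mcg/kg/min × 76.7 kg = 2991.3 mcg/min
2991.3 mcg/min × 60 min/hr = 179478 mcg/hr
Concentration = 502 mg ÷ 60 mL = 8.366667 mg/mL = 8366.667 mcg/mL
Rate = 179478 mcg/hr ÷ 8366.667 mcg/mL = 21.45155 mL/hr
Volume infused = 21.45155 mL/hr × 1.3 hr = 27.88702 mL
Volume remaining = 60 − 27.88702 = 32.11298 mL
Drug remaining = 32.11298 mL × 8366.667 mcg/mL = 268678.6 mcg = 268.6786 mg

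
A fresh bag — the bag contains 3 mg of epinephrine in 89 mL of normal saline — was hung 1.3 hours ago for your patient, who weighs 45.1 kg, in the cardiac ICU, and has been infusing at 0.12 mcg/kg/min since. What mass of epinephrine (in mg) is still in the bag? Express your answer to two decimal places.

2.58 mg

Dose = 0.12 mcg/kg/min × 45.1 kg = 5.412 mcg/min
5.412 mcg/min × 60 min/hr = 324.72 mcg/hr
Concentration = 3 mg ÷ 89 mL = 0.03370787 mg/mL = 33.70787 mcg/mL
Rate = 324.72 mcg/hr ÷ 33.70787 mcg/mL = 9.63336 mL/hr
Volume infused = 9.63336 mL/hr × 1.3 hr = 12.52337 mL
Volume remaining = 89 − 12.52337 = 76.47663 mL
Drug remaining = 76.47663 mL × 33.70787 mcg/mL = 2577.864 mcg = 2.577864 mg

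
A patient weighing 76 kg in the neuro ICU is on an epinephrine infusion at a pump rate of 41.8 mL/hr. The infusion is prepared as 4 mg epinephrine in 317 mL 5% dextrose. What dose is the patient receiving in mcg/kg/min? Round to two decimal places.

Concentration = 4 mg ÷ 317 mL = 0.0126183 mg/mL = 12.6183 mcg/mL
Drug rate = 41.8 mL/hr × 12.6183 mcg/mL = 527.4448 mcg/hr
527.4448 mcg/hr ÷ 60 min/hr = 8.790747 mcg/min
8.790747 mcg/min ÷ 76 kg = 0.1156677 mcg/kg/min

0.12 mcg/kg/min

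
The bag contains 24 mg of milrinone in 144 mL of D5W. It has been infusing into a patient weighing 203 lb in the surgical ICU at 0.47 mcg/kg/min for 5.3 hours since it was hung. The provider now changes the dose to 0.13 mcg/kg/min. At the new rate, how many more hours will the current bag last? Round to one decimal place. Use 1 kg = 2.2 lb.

Initial rate:
Weight = 203 lb ÷ 2.2 lb/kg = 92.27273 kg
Dose = 0.47 mcg/kg/min × 92.27273 kg = 43.36818 mcg/min
43.36818 mcg/min × 60 min/hr = 2602.091 mcg/hr
Concentration = 24 mg ÷ 144 mL = 0.1666667 mg/mL = 166.6667 mcg/mL
Rate = 2602.091 mcg/hr ÷ 166.6667 mcg/mL = 15.61255 mL/hr
Volume infused so far = 15.61255 mL/hr × 5.3 hr = 82.74649 mL
Volume remaining = 144 − 82.74649 = 61.25351 mL
New rate:
Dose = 0.13 mcg/kg/min × 92.27273 kg = 11.99545 mcg/min
11.99545 mcg/min × 60 min/hr = 719.7273 mcg/hr
Rate = 719.7273 mcg/hr ÷ 166.6667 mcg/mL = 4.318364 mL/hr
Time remaining = 61.25351 mL ÷ 4.318364 mL/hr = 14.18443 hr

14.2 hours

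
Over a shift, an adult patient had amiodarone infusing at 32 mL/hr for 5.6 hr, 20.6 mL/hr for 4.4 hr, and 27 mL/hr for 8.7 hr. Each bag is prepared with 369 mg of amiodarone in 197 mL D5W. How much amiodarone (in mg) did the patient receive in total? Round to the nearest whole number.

945 mg

Concentration = 369 mg ÷ 197 mL = 1.873096 mg/mL
Stage 1: 32 mL/hr × 5.6 hr = 179.2 mL → 179.2 mL × 1.873096 mg/mL = 335.6589 mg
Stage 2: 20.6 mL/hr × 4.4 hr = 90.64 mL → 90.64 mL × 1.873096 mg/mL = 169.7775 mg
Stage 3: 27 mL/hr × 8.7 hr = 234.9 mL → 234.9 mL × 1.873096 mg/mL = 439.9904 mg
Total = 335.6589 + 169.7775 + 439.9904 = 945.4267 mg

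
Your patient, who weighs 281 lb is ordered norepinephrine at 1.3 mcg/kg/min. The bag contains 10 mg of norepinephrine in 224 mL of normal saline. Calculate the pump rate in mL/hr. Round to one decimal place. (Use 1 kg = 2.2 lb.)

223.2 mL/hr

Weight = 281 lb ÷ 2.2 lb/kg = 127.7273 kg
Dose = 1.3 mcg/kg/min × 127.7273 kg = 166.0455 mcg/min
166.0455 mcg/min × 60 min/hr = 9962.727 mcg/hr
Concentration = 10 mg ÷ 224 mL = 0.04464286 mg/mL = 44.64286 mcg/mL
Rate = 9962.727 mcg/hr ÷ 44.64286 mcg/mL = 223.1651 mL/hr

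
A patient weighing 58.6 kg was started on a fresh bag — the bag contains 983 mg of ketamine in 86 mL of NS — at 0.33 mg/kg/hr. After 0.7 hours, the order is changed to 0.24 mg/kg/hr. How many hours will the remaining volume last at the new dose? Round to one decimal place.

68.9 hours

Initial rate:
Dose = 0.33 mg/kg/hr × 58.6 kg = 19.338 mg/hr
Concentration = 983 mg ÷ 86 mL = 11.43023 mg/mL
Rate = 19.338 mg/hr ÷ 11.43023 mg/mL = 1.691829 mL/hr
Volume infused so far = 1.691829 mL/hr × 0.7 hr = 1.18428 mL
Volume remaining = 86 − 1.18428 = 84.81572 mL
New rate:
Dose = 0.24 mg/kg/hr × 58.6 kg = 14.064 mg/hr
Rate = 14.064 mg/hr ÷ 11.43023 mg/mL = 1.230421 mL/hr
Time remaining = 84.81572 mL ÷ 1.230421 mL/hr = 68.93227 hr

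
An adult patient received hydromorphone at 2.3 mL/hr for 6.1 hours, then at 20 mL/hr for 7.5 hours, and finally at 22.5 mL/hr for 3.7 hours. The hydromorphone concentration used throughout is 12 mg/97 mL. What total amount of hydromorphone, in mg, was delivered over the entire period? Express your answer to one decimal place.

Concentration = 12 mg ÷ 97 mL = 0.1237113 mg/mL
Stage 1: 2.3 mL/hr × 6.1 hr = 14.03 mL → 14.03 mL × 0.1237113 mg/mL = 1.73567 mg
Stage 2: 20 mL/hr × 7.5 hr = 150 mL → 150 mL × 0.1237113 mg/mL = 18.5567 mg
Stage 3: 22.5 mL/hr × 3.7 hr = 83.25 mL → 83.25 mL × 0.1237113 mg/mL = 10.29897 mg
Total = 1.73567 + 18.5567 + 10.29897 = 30.59134 mg

30.6 mg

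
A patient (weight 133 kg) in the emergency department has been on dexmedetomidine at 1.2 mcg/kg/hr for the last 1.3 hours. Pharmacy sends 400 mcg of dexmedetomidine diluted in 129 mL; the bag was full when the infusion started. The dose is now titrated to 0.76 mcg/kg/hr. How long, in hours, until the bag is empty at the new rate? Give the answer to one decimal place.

1.9 hours

Initial rate:
Dose = 1.2 mcg/kg/hr × 133 kg = 159.6 mcg/hr
Concentration = 400 mcg ÷ 129 mL = 3.100775 mcg/mL
Rate = 159.6 mcg/hr ÷ 3.100775 mcg/mL = 51.471 mL/hr
Volume infused so far = 51.471 mL/hr × 1.3 hr = 66.9123 mL
Volume remaining = 129 − 66.9123 = 62.0877 mL
New rate:
Dose = 0.76 mcg/kg/hr × 133 kg = 101.08 mcg/hr
Rate = 101.08 mcg/hr ÷ 3.100775 mcg/mL = 32.5983 mL/hr
Time remaining = 62.0877 mL ÷ 32.5983 mL/hr = 1.90463 hr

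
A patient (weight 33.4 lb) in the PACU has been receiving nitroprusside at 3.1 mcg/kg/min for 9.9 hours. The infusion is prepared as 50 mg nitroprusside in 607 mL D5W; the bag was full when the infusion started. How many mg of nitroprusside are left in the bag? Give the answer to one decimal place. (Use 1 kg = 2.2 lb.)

Weight = 33.4 lb ÷ 2.2 lb/kg = 15.18182 kg
Dose = 3.1 mcg/kg/min × 15.18182 kg = 47.06364 mcg/min
47.06364 mcg/min × 60 min/hr = 2823.818 mcg/hr
Concentration = 50 mg ÷ 607 mL = 0.08237232 mg/mL = 82.37232 mcg/mL
Rate = 2823.818 mcg/hr ÷ 82.37232 mcg/mL = 34.28115 mL/hr
Volume infused = 34.28115 mL/hr × 9.9 hr = 339.3834 mL
Volume remaining = 607 − 339.3834 = 267.6166 mL
Drug remaining = 267.6166 mL × 82.37232 mcg/mL = 22044.2 mcg = 22.0442 mg

22.0 mg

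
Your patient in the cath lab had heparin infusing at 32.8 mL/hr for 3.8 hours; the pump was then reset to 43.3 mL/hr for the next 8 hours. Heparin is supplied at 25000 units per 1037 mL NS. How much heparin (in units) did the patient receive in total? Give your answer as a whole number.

11356 units

Concentration = 25000 units ÷ 1037 mL = 24.108 units/mL
Stage 1: 32.8 mL/hr × 3.8 hr = 124.64 mL → 124.64 mL × 24.108 units/mL = 3004.822 units
Stage 2: 43.3 mL/hr × 8 hr = 346.4 mL → 346.4 mL × 24.108 units/mL = 8351.013 units
Total = 3004.822 + 8351.013 = 11355.83 units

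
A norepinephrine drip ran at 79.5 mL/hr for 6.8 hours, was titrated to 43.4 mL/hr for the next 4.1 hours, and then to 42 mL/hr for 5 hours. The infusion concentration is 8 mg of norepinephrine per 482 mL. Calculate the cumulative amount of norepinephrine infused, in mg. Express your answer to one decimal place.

15.4 mg

Concentration = 8 mg ÷ 482 mL = 0.01659751 mg/mL
Stage 1: 79.5 mL/hr × 6.8 hr = 540.6 mL → 540.6 mL × 0.01659751 mg/mL = 8.972614 mg
Stage 2: 43.4 mL/hr × 4.1 hr = 177.94 mL → 177.94 mL × 0.01659751 mg/mL = 2.953361 mg
Stage 3: 42 mL/hr × 5 hr = 210 mL → 210 mL × 0.01659751 mg/mL = 3.485477 mg
Total = 8.972614 + 2.953361 + 3.485477 = 15.41145 mg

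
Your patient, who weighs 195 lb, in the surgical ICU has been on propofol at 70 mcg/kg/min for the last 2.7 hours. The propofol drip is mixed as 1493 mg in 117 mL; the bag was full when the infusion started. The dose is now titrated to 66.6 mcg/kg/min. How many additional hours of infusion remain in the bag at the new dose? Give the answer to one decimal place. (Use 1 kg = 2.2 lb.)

Initial rate:
Weight = 195 lb ÷ 2.2 lb/kg = 88.63636 kg
Dose = 70 mcg/kg/min × 88.63636 kg = 6204.545 mcg/min
6204.545 mcg/min × 60 min/hr = 372272.7 mcg/hr
Concentration = 1493 mg ÷ 117 mL = 12.76068 mg/mL = 12760.68 mcg/mL
Rate = 372272.7 mcg/hr ÷ 12760.68 mcg/mL = 29.17342 mL/hr
Volume infused so far = 29.17342 mL/hr × 2.7 hr = 78.76822 mL
Volume remaining = 117 − 78.76822 = 38.23178 mL
New rate:
Dose = 66.6 mcg/kg/min × 88.63636 kg = 5903.182 mcg/min
5903.182 mcg/min × 60 min/hr = 354190.9 mcg/hr
Rate = 354190.9 mcg/hr ÷ 12760.68 mcg/mL = 27.75642 mL/hr
Time remaining = 38.23178 mL ÷ 27.75642 mL/hr = 1.377403 hr

1.4 hours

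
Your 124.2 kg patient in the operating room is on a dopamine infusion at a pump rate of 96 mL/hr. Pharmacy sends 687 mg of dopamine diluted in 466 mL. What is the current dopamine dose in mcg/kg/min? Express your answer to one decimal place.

19.0 mcg/kg/min

Concentration = 687 mg ÷ 466 mL = 1.474249 mg/mL = 1474.249 mcg/mL
Drug rate = 96 mL/hr × 1474.249 mcg/mL = 141527.9 mcg/hr
141527.9 mcg/hr ÷ 60 min/hr = 2358.798 mcg/min
2358.798 mcg/min ÷ 124.2 kg = 18.99193 mcg/kg/min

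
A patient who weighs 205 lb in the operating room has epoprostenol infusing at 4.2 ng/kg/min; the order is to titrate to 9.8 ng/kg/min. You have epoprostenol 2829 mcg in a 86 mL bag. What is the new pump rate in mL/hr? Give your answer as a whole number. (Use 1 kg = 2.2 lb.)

2 mL/hr

Weight = 205 lb ÷ 2.2 lb/kg = 93.18182 kg
Dose = 9.8 ng/kg/min × 93.18182 kg = 913.1818 ng/min
913.1818 ng/min × 60 min/hr = 54790.91 ng/hr
Concentration = 2829 mcg ÷ 86 mL = 32.89535 mcg/mL = 32895.35 ng/mL
Rate = 54790.91 ng/hr ÷ 32895.35 ng/mL = 1.665613 mL/hr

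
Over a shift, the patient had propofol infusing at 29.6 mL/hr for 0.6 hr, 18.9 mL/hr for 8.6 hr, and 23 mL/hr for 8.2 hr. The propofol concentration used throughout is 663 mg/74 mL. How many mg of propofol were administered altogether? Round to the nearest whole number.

3305 mg

Concentration = 663 mg ÷ 74 mL = 8.959459 mg/mL
Stage 1: 29.6 mL/hr × 0.6 hr = 17.76 mL → 17.76 mL × 8.959459 mg/mL = 159.12 mg
Stage 2: 18.9 mL/hr × 8.6 hr = 162.54 mL → 162.54 mL × 8.959459 mg/mL = 1456.271 mg
Stage 3: 23 mL/hr × 8.2 hr = 188.6 mL → 188.6 mL × 8.959459 mg/mL = 1689.754 mg
Total = 159.12 + 1456.271 + 1689.754 = 3305.145 mg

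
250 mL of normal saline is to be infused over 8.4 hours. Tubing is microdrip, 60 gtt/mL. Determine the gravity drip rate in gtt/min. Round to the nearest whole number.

30 gtt/min

250 mL ÷ (8.4 hr × 60 = 504 min) = 0.4960317 mL/min
0.4960317 mL/min × 60 gtt/mL = 29.7619 gtt/min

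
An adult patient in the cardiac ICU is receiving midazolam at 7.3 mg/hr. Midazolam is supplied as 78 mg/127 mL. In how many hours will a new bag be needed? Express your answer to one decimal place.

Concentration = 78 mg ÷ 127 mL = 0.6141732 mg/mL
Rate = 7.3 mg/hr ÷ 0.6141732 mg/mL = 11.8859 mL/hr
Duration = 127 mL ÷ 11.8859 mL/hr = 10.68493 hr

10.7 hours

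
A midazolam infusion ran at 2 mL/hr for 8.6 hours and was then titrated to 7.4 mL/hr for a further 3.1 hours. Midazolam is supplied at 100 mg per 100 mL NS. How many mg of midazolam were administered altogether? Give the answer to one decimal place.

40.1 mg

Concentration = 100 mg ÷ 100 mL = 1 mg/mL
Stage 1: 2 mL/hr × 8.6 hr = 17.2 mL → 17.2 mL × 1 mg/mL = 17.2 mg
Stage 2: 7.4 mL/hr × 3.1 hr = 22.94 mL → 22.94 mL × 1 mg/mL = 22.94 mg
Total = 17.2 + 22.94 = 40.14 mg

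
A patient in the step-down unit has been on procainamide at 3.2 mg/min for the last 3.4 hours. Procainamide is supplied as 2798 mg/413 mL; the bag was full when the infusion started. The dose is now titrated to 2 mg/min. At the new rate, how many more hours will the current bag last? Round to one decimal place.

Initial rate:
3.2 mg/min × 60 min/hr = 192 mg/hr
Concentration = 2798 mg ÷ 413 mL = 6.774818 mg/mL
Rate = 192 mg/hr ÷ 6.774818 mg/mL = 28.34024 mL/hr
Volume infused so far = 28.34024 mL/hr × 3.4 hr = 96.35683 mL
Volume remaining = 413 − 96.35683 = 316.6432 mL
New rate:
2 mg/min × 60 min/hr = 120 mg/hr
Rate = 120 mg/hr ÷ 6.774818 mg/mL = 17.71265 mL/hr
Time remaining = 316.6432 mL ÷ 17.71265 mL/hr = 17.87667 hr

17.9 hours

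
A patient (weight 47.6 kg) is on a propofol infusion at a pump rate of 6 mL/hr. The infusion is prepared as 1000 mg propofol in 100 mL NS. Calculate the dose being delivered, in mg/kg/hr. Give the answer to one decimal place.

Concentration = 1000 mg ÷ 100 mL = 10 mg/mL
Drug rate = 6 mL/hr × 10 mg/mL = 60 mg/hr
60 mg/hr ÷ 47.6 kg = 1.260504 mg/kg/hr

1.3 mg/kg/hr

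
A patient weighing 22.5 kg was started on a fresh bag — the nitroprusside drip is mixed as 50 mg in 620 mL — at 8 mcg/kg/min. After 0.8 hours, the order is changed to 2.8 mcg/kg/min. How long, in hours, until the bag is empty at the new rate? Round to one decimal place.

Initial rate:
Dose = 8 mcg/kg/min × 22.5 kg = 180 mcg/min
180 mcg/min × 60 min/hr = 10800 mcg/hr
Concentration = 50 mg ÷ 620 mL = 0.08064516 mg/mL = 80.64516 mcg/mL
Rate = 10800 mcg/hr ÷ 80.64516 mcg/mL = 133.92 mL/hr
Volume infused so far = 133.92 mL/hr × 0.8 hr = 107.136 mL
Volume remaining = 620 − 107.136 = 512.864 mL
New rate:
Dose = 2.8 mcg/kg/min × 22.5 kg = 63 mcg/min
63 mcg/min × 60 min/hr = 3780 mcg/hr
Rate = 3780 mcg/hr ÷ 80.64516 mcg/mL = 46.872 mL/hr
Time remaining = 512.864 mL ÷ 46.872 mL/hr = 10.9418 hr

10.9 hours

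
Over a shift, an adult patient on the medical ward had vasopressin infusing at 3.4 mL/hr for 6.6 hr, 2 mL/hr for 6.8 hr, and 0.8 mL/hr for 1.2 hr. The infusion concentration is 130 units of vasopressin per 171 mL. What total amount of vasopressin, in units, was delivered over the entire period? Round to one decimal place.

28.1 units

Concentration = 130 units ÷ 171 mL = 0.7602339 units/mL
Stage 1: 3.4 mL/hr × 6.6 hr = 22.44 mL → 22.44 mL × 0.7602339 units/mL = 17.05965 units
Stage 2: 2 mL/hr × 6.8 hr = 13.6 mL → 13.6 mL × 0.7602339 units/mL = 10.33918 units
Stage 3: 0.8 mL/hr × 1.2 hr = 0.96 mL → 0.96 mL × 0.7602339 units/mL = 0.7298246 units
Total = 17.05965 + 10.33918 + 0.7298246 = 28.12865 units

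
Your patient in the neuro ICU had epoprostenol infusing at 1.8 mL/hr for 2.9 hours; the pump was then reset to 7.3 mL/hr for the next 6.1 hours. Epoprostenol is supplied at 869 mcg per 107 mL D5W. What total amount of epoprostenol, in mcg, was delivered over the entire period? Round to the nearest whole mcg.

404 mcg

Concentration = 869 mcg ÷ 107 mL = 8.121495 mcg/mL
Stage 1: 1.8 mL/hr × 2.9 hr = 5.22 mL → 5.22 mL × 8.121495 mcg/mL = 42.39421 mcg
Stage 2: 7.3 mL/hr × 6.1 hr = 44.53 mL → 44.53 mL × 8.121495 mcg/mL = 361.6502 mcg
Total = 42.39421 + 361.6502 = 404.0444 mcg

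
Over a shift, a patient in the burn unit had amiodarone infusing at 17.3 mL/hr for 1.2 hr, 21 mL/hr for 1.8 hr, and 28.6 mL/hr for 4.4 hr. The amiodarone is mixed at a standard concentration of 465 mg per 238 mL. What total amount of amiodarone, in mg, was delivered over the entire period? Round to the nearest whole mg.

360 mg

Concentration = 465 mg ÷ 238 mL = 1.953782 mg/mL
Stage 1: 17.3 mL/hr × 1.2 hr = 20.76 mL → 20.76 mL × 1.953782 mg/mL = 40.5605 mg
Stage 2: 21 mL/hr × 1.8 hr = 37.8 mL → 37.8 mL × 1.953782 mg/mL = 73.85294 mg
Stage 3: 28.6 mL/hr × 4.4 hr = 125.84 mL → 125.84 mL × 1.953782 mg/mL = 245.8639 mg
Total = 40.5605 + 73.85294 + 245.8639 = 360.2773 mg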